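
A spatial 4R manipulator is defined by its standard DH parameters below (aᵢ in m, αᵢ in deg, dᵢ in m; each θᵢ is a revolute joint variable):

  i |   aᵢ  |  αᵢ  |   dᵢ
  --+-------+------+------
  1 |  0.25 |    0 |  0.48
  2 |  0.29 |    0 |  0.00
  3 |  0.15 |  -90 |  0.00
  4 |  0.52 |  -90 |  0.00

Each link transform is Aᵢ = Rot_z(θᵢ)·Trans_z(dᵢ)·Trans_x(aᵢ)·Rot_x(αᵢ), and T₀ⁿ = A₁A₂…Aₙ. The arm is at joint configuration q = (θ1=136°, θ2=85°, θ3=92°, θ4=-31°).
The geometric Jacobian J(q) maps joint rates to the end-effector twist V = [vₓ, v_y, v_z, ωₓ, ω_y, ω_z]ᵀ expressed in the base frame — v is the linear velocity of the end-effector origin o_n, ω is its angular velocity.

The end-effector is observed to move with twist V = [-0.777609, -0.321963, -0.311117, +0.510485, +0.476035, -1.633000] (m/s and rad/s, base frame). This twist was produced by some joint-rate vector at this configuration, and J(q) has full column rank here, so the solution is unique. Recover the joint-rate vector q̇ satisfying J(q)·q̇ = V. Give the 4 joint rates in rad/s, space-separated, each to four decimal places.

-0.6730 -0.9590 -0.0010 0.6980

o_n = [0.0076, -0.4523, 0.7478]
J₁: ẑ×o_n = [0.4523, 0.0076, -0.0000], ω = ẑ
J2: z=[0.0000, 0.0000, 1.0000] o=[-0.1798, 0.1737, 0.4800] → [0.6259, 0.1874, -0.0000, 0.0000, 0.0000, 1.0000]
J3: z=[0.0000, 0.0000, 1.0000] o=[-0.3987, -0.0166, 0.4800] → [0.4357, 0.4063, -0.0000, 0.0000, 0.0000, 1.0000]
J4: z=[0.7314, 0.6820, 0.0000] o=[-0.2964, -0.1263, 0.4800] → [0.1827, -0.1959, -0.4457, 0.7314, 0.6820, 0.0000]
q̇ = J⁺·V = [-0.6730, -0.9590, -0.0010, 0.6980]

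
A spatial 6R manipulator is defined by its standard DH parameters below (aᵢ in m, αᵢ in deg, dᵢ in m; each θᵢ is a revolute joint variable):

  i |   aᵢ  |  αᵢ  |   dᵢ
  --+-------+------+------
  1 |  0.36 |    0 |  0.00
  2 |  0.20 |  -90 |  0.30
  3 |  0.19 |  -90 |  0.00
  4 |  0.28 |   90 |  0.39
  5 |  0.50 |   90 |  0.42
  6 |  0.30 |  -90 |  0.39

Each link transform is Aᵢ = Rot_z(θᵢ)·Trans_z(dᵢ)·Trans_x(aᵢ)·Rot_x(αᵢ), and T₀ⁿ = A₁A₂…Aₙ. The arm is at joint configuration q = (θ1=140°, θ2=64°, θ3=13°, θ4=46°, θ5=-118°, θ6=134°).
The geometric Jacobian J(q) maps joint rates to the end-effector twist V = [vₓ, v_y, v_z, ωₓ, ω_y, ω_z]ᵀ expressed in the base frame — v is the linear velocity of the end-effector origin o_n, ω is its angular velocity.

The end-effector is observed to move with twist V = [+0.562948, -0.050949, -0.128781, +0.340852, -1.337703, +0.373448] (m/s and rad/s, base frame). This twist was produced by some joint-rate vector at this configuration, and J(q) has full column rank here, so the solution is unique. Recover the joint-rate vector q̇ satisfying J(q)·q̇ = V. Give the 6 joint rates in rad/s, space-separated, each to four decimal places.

0.3590 0.0630 0.8280 -0.1210 0.5410 0.2470

o_n = [-0.6069, -0.5579, -0.1217]
J₁: ẑ×o_n = [0.5579, -0.6069, 0.0000], ω = ẑ
J2: z=[0.0000, 0.0000, 1.0000] o=[-0.2758, 0.2314, 0.0000] → [0.7894, -0.3311, 0.0000, 0.0000, 0.0000, 1.0000]
J3: z=[0.4067, -0.9135, 0.0000] o=[-0.4585, 0.1501, 0.3000] → [0.3853, 0.1715, -0.4235, 0.4067, -0.9135, 0.0000]
J4: z=[0.2055, 0.0915, -0.9744] o=[-0.6276, 0.0748, 0.2573] → [-0.6512, 0.0577, -0.1319, 0.2055, 0.0915, -0.9744]
J5: z=[-0.3578, -0.9197, -0.1618] o=[-0.8025, 0.2174, -0.1665] → [-0.1666, -0.0156, 0.4573, -0.3578, -0.9197, -0.1618]
J6: z=[0.9008, -0.2942, -0.3195] o=[-0.8297, -0.2989, 0.2324] → [0.0214, 0.2478, -0.1678, 0.9008, -0.2942, -0.3195]
q̇ = J⁺·V = [0.3590, 0.0630, 0.8280, -0.1210, 0.5410, 0.2470]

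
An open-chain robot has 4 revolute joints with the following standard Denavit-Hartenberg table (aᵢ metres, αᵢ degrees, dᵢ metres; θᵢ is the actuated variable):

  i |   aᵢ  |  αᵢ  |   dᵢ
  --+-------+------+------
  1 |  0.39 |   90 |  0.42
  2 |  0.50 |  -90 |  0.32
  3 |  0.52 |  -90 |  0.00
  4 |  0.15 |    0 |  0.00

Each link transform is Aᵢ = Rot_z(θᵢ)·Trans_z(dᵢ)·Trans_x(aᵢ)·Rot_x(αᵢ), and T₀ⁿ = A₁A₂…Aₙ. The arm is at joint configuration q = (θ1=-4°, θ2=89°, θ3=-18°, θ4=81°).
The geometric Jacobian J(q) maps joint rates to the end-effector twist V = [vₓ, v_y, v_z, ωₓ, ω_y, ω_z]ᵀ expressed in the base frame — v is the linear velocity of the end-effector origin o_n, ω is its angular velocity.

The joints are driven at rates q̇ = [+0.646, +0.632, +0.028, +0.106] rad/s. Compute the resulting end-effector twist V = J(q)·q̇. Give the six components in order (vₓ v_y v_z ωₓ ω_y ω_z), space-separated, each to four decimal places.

-0.2962 0.4001 0.0946 -0.0644 -0.5280 0.6792

o_n = [0.5205, -0.5255, 1.4341]
J₁: ẑ×o_n = [0.5255, 0.5205, -0.0000], ω = ẑ
J2: z=[-0.0698, -0.9976, 0.0000] o=[0.3890, -0.0272, 0.4200] → [-1.0117, 0.0707, 0.1659, -0.0698, -0.9976, 0.0000]
J3: z=[-0.9974, 0.0697, 0.0175] o=[0.3754, -0.3470, 0.9199] → [0.0390, 0.5154, 0.1679, -0.9974, 0.0697, 0.0175]
J4: z=[0.0717, 0.9484, 0.3090] o=[0.3728, -0.5079, 1.4144] → [0.0241, 0.0442, -0.1413, 0.0717, 0.9484, 0.3090]
V = J·q̇ = [-0.2962, 0.4001, 0.0946, -0.0644, -0.5280, 0.6792]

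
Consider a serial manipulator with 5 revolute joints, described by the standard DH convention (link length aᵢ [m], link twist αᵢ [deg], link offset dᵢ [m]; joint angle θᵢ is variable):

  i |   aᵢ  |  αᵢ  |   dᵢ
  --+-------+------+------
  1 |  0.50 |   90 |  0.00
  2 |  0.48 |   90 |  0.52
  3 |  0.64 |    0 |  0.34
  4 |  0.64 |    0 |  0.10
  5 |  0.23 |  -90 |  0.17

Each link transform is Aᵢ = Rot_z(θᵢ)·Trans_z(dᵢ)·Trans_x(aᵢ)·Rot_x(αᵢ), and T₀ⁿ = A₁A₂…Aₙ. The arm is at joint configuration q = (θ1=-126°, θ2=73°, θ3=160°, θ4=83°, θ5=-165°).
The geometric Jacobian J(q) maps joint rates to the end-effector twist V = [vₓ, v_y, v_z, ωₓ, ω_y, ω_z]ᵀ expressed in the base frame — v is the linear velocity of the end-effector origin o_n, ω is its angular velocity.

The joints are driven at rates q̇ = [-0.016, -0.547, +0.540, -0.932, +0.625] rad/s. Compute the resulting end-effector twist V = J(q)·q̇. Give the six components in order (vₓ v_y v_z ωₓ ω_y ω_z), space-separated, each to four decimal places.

o_n = [-0.8926, -0.5589, -0.5266]
J₁: ẑ×o_n = [0.5589, -0.8926, 0.0000], ω = ẑ
J2: z=[-0.8090, 0.5878, 0.0000] o=[-0.2939, -0.4045, 0.0000] → [-0.3095, -0.4260, 0.4769, -0.8090, 0.5878, 0.0000]
J3: z=[-0.5621, -0.7737, -0.2924] o=[-0.7971, -0.2124, 0.4590] → [0.6612, -0.5261, 0.1209, -0.5621, -0.7737, -0.2924]
J4: z=[-0.5621, -0.7737, -0.2924] o=[-1.0619, -0.2045, -0.2155] → [0.1370, -0.2243, 0.3302, -0.5621, -0.7737, -0.2924]
J5: z=[-0.5621, -0.7737, -0.2924] o=[-0.6069, -0.5484, -0.5226] → [-0.0000, 0.0813, -0.2151, -0.5621, -0.7737, -0.2924]
V = J·q̇ = [0.3897, 0.2231, -0.6378, 0.3116, -0.5018, -0.0841]

0.3897 0.2231 -0.6378 0.3116 -0.5018 -0.0841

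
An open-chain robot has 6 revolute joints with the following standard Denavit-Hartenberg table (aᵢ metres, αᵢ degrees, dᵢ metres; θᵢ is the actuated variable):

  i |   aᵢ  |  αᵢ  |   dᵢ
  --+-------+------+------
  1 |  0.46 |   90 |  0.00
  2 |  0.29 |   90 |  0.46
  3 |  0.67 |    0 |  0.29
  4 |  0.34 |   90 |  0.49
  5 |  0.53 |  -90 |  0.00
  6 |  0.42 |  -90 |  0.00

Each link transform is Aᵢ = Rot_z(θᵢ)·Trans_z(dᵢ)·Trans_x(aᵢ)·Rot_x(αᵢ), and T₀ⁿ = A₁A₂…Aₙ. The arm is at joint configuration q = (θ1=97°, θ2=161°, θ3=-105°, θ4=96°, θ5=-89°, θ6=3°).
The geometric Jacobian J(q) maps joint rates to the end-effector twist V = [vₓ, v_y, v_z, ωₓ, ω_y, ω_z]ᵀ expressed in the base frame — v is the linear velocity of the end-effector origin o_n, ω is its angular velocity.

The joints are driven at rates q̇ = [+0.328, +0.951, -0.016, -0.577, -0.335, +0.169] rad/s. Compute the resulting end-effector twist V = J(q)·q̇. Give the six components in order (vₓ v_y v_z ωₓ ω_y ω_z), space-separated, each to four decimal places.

-0.1044 0.2373 -0.5874 1.2948 -0.2435 -0.1585

o_n = [-0.2145, -0.0682, -0.0063]
J₁: ẑ×o_n = [0.0682, -0.2145, 0.0000], ω = ẑ
J2: z=[0.9925, 0.1219, 0.0000] o=[-0.0561, 0.4566, 0.0000] → [-0.0008, 0.0063, -0.5016, 0.9925, 0.1219, 0.0000]
J3: z=[-0.0397, 0.3231, 0.9455] o=[0.4339, 0.2405, 0.0944] → [0.2594, -0.6171, 0.2218, -0.0397, 0.3231, 0.9455]
J4: z=[-0.0397, 0.3231, 0.9455] o=[-0.2399, 0.4181, 0.3122] → [0.3569, 0.0114, 0.0111, -0.0397, 0.3231, 0.9455]
J5: z=[-0.9984, 0.0264, -0.0509] o=[-0.2734, 0.2548, 0.8848] → [-0.0400, -0.8926, 0.3209, -0.9984, 0.0264, -0.0509]
J6: z=[-0.0421, -0.9402, 0.3380] o=[-0.2528, 0.0748, 0.3867] → [0.4179, -0.0036, 0.0420, -0.0421, -0.9402, 0.3380]
V = J·q̇ = [-0.1044, 0.2373, -0.5874, 1.2948, -0.2435, -0.1585]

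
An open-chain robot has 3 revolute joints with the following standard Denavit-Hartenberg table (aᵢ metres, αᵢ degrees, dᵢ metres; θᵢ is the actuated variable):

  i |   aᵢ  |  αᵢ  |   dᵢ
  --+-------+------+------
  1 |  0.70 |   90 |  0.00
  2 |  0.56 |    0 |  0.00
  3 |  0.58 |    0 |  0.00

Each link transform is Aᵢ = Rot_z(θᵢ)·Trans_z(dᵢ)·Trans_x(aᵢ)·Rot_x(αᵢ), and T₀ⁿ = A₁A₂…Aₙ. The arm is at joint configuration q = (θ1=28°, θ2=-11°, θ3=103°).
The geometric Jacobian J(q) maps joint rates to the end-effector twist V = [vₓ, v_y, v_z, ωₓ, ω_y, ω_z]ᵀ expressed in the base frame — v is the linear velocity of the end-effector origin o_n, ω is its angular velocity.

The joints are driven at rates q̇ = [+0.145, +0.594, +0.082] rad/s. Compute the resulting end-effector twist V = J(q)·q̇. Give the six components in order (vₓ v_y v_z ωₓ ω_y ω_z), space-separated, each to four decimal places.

-0.3736 0.0032 0.3128 0.3174 -0.5969 0.1450

o_n = [1.0856, 0.5772, 0.4728]
J₁: ẑ×o_n = [-0.5772, 1.0856, 0.0000], ω = ẑ
J2: z=[0.4695, -0.8829, 0.0000] o=[0.6181, 0.3286, 0.0000] → [-0.4175, -0.2220, 0.5295, 0.4695, -0.8829, 0.0000]
J3: z=[0.4695, -0.8829, 0.0000] o=[1.1034, 0.5867, -0.1069] → [-0.5118, -0.2721, -0.0202, 0.4695, -0.8829, 0.0000]
V = J·q̇ = [-0.3736, 0.0032, 0.3128, 0.3174, -0.5969, 0.1450]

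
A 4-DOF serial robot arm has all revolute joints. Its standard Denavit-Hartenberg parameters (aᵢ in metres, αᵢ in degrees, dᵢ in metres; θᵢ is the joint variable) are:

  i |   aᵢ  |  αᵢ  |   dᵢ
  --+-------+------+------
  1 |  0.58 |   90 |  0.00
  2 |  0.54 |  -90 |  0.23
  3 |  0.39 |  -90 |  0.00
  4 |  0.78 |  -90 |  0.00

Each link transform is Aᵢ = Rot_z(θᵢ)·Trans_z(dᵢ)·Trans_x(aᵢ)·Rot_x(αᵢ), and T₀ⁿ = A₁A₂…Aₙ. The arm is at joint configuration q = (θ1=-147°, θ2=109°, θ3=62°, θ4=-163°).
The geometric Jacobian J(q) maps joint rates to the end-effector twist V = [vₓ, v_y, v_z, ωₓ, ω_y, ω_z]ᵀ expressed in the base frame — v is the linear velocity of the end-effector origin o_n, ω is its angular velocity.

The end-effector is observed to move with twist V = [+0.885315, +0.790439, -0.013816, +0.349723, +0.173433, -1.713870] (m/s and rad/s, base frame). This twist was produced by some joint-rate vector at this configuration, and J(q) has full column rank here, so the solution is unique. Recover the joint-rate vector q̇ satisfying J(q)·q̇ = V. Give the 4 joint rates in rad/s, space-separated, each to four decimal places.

o_n = [-0.5002, 0.3241, 0.2783]
J₁: ẑ×o_n = [-0.3241, -0.5002, 0.0000], ω = ẑ
J2: z=[-0.5446, 0.8387, 0.0000] o=[-0.4864, -0.3159, 0.0000] → [0.2334, 0.1516, -0.3370, -0.5446, 0.8387, 0.0000]
J3: z=[0.7930, 0.5150, -0.3256] o=[-0.4643, -0.0272, 0.5106] → [-0.0052, 0.1959, 0.2971, 0.7930, 0.5150, -0.3256]
J4: z=[0.0146, -0.5503, -0.8348] o=[-0.2267, -0.2836, 0.6837] → [0.7304, 0.2342, -0.1416, 0.0146, -0.5503, -0.8348]
q̇ = J⁺·V = [-0.9080, 0.2930, 0.6290, 0.7200]

-0.9080 0.2930 0.6290 0.7200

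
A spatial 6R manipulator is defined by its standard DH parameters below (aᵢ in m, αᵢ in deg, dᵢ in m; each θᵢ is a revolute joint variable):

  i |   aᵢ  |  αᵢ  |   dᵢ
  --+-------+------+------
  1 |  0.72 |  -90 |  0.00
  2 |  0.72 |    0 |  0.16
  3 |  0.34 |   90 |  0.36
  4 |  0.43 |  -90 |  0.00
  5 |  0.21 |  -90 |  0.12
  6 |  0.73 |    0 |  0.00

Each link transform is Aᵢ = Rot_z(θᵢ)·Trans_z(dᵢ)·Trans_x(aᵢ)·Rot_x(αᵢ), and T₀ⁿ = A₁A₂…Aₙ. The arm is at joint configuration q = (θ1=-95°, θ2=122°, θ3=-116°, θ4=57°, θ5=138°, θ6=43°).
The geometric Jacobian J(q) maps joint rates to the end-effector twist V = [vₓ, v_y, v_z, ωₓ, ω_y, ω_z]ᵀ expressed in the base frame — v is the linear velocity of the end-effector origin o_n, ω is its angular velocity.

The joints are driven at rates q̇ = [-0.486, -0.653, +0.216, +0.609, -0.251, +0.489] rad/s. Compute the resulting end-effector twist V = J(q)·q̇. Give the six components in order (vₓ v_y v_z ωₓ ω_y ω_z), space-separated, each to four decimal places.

-0.2720 -1.2989 -0.0514 -0.8566 -0.0593 0.4777

o_n = [0.1343, -0.8883, -1.1673]
J₁: ẑ×o_n = [0.8883, 0.1343, -0.0000], ω = ẑ
J2: z=[0.9962, -0.0872, 0.0000] o=[-0.0628, -0.7173, 0.0000] → [0.1017, 1.1629, -0.1532, 0.9962, -0.0872, 0.0000]
J3: z=[0.9962, -0.0872, 0.0000] o=[0.1299, -0.3511, -0.6106] → [0.0485, 0.5546, -0.5347, 0.9962, -0.0872, 0.0000]
J4: z=[-0.0091, -0.1041, 0.9945] o=[0.4591, -0.7193, -0.6461] → [0.2223, -0.3277, -0.0323, -0.0091, -0.1041, 0.9945]
J5: z=[0.6153, 0.7834, 0.0877] o=[0.7980, -0.9828, -0.6706] → [-0.3974, 0.2474, 0.5781, 0.6153, 0.7834, 0.0877]
J6: z=[-0.5342, 0.3326, 0.7772] o=[0.7501, -0.7785, -0.7910] → [-0.0399, -0.6796, 0.2634, -0.5342, 0.3326, 0.7772]
V = J·q̇ = [-0.2720, -1.2989, -0.0514, -0.8566, -0.0593, 0.4777]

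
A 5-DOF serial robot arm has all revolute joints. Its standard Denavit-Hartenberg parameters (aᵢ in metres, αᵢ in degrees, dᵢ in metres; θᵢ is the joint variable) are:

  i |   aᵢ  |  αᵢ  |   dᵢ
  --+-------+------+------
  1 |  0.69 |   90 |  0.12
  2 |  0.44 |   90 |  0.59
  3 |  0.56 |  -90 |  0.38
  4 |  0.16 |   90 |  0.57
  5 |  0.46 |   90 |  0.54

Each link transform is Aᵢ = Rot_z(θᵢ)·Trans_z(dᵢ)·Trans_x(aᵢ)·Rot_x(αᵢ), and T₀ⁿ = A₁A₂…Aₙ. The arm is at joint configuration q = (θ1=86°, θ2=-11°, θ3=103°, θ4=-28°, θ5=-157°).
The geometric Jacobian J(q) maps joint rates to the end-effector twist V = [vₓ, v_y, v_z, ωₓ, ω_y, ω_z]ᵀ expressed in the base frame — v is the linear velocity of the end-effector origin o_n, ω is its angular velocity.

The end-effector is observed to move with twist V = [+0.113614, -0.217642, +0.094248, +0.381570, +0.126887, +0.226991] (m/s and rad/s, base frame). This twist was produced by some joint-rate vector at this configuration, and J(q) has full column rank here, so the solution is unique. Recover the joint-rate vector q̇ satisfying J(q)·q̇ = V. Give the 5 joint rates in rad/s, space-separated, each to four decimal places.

-0.3220 0.1560 -0.1920 -0.0930 -0.4260

o_n = [0.6141, 0.5509, -0.6079]
J₁: ẑ×o_n = [-0.5509, 0.6141, 0.0000], ω = ẑ
J2: z=[0.9976, -0.0698, 0.0000] o=[0.0481, 0.6883, 0.1200] → [0.0508, 0.7261, -0.0976, 0.9976, -0.0698, 0.0000]
J3: z=[-0.0133, -0.1903, -0.9816] o=[0.6668, 1.0780, 0.0360] → [-0.3948, 0.0432, -0.0030, -0.0133, -0.1903, -0.9816]
J4: z=[-0.2911, -0.9384, 0.1859] o=[1.1975, 0.8443, -0.3129] → [0.3313, -0.1943, -0.4620, -0.2911, -0.9384, 0.1859]
J5: z=[-0.4608, -0.0327, -0.8869] o=[1.1657, 0.2543, -0.2746] → [0.2740, 0.3356, -0.1547, -0.4608, -0.0327, -0.8869]
q̇ = J⁺·V = [-0.3220, 0.1560, -0.1920, -0.0930, -0.4260]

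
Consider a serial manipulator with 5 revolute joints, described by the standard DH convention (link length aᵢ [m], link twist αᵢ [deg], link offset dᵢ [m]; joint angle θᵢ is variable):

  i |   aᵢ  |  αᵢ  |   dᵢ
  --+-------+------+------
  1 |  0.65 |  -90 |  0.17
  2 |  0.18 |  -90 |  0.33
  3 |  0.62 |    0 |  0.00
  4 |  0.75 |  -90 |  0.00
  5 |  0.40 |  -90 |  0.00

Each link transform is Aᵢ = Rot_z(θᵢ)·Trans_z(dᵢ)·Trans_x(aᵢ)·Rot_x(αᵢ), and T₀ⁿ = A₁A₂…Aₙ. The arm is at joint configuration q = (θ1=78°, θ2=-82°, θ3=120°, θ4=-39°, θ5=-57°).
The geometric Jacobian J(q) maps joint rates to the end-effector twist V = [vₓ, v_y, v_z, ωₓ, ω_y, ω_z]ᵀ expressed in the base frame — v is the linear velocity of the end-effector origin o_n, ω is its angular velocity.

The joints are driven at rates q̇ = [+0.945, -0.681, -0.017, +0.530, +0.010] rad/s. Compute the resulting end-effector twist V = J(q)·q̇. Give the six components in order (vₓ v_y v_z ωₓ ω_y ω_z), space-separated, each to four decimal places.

o_n = [1.3423, 0.7219, 0.1445]
J₁: ẑ×o_n = [-0.7219, 1.3423, 0.0000], ω = ẑ
J2: z=[-0.9781, 0.2079, 0.0000] o=[0.1351, 0.6358, 0.1700] → [-0.0053, -0.0249, -0.3352, -0.9781, 0.2079, 0.0000]
J3: z=[0.2059, 0.9686, -0.1392] o=[-0.1824, 0.7289, 0.3482] → [-0.1983, -0.1703, -1.4783, 0.2059, 0.9686, -0.1392]
J4: z=[0.2059, 0.9686, -0.1392] o=[0.3338, 0.5751, 0.0413] → [0.1204, -0.1616, -0.9466, 0.2059, 0.9686, -0.1392]
J5: z=[0.1244, -0.1670, -0.9781] o=[1.0618, 0.4370, 0.1574] → [0.2808, -0.2728, 0.0823, 0.1244, -0.1670, -0.9781]
V = J·q̇ = [-0.6086, 1.2000, -0.2475, 0.7730, 0.3536, 0.8638]

-0.6086 1.2000 -0.2475 0.7730 0.3536 0.8638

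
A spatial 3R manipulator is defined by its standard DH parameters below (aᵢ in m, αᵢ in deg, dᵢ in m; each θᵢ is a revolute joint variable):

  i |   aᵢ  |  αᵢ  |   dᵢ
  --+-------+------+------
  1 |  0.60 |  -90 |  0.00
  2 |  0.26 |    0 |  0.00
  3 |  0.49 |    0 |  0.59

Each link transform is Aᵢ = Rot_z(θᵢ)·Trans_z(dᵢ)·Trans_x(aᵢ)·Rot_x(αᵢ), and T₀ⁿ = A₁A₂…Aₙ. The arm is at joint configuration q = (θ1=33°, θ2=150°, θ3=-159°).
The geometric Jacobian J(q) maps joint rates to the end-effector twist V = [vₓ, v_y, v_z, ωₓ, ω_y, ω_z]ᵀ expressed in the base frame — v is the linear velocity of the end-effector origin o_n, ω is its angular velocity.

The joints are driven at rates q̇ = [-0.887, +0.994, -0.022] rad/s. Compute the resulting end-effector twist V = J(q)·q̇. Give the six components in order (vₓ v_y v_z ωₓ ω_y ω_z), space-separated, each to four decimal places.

0.8079 -0.3836 -0.2466 -0.5294 0.8152 -0.8870

o_n = [0.3989, 0.9626, -0.0533]
J₁: ẑ×o_n = [-0.9626, 0.3989, 0.0000], ω = ẑ
J2: z=[-0.5446, 0.8387, 0.0000] o=[0.5032, 0.3268, 0.0000] → [-0.0447, -0.0291, -0.2588, -0.5446, 0.8387, 0.0000]
J3: z=[-0.5446, 0.8387, 0.0000] o=[0.3144, 0.2041, -0.1300] → [0.0643, 0.0417, -0.4840, -0.5446, 0.8387, 0.0000]
V = J·q̇ = [0.8079, -0.3836, -0.2466, -0.5294, 0.8152, -0.8870]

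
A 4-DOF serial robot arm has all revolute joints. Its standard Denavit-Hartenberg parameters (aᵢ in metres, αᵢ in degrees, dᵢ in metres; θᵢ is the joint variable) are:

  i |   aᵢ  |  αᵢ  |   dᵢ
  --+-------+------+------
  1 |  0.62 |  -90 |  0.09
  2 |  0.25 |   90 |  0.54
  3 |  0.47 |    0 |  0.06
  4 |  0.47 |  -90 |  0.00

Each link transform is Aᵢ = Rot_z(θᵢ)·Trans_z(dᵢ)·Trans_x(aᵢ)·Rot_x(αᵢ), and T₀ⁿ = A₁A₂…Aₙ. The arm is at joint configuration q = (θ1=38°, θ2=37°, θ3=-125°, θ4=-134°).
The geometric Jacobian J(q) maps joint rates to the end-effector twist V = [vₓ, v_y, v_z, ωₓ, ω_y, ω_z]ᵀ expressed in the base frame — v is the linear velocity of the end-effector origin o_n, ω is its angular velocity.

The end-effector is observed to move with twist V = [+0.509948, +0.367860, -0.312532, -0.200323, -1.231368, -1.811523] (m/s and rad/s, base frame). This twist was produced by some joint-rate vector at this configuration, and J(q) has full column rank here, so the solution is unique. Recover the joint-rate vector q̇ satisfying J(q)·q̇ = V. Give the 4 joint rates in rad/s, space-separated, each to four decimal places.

-0.5960 -0.8470 -0.6620 -0.8600

o_n = [0.0688, 0.8359, 0.2037]
J₁: ẑ×o_n = [-0.8359, 0.0688, 0.0000], ω = ẑ
J2: z=[-0.6157, 0.7880, 0.0000] o=[0.4886, 0.3817, 0.0900] → [0.0896, 0.0700, 0.0512, -0.6157, 0.7880, 0.0000]
J3: z=[0.4742, 0.3705, 0.7986] o=[0.3134, 0.9302, -0.0605] → [0.1731, -0.3206, 0.0460, 0.4742, 0.3705, 0.7986]
J4: z=[0.4742, 0.3705, 0.7986] o=[0.4093, 0.5165, 0.1497] → [-0.2351, -0.2975, 0.2777, 0.4742, 0.3705, 0.7986]
q̇ = J⁺·V = [-0.5960, -0.8470, -0.6620, -0.8600]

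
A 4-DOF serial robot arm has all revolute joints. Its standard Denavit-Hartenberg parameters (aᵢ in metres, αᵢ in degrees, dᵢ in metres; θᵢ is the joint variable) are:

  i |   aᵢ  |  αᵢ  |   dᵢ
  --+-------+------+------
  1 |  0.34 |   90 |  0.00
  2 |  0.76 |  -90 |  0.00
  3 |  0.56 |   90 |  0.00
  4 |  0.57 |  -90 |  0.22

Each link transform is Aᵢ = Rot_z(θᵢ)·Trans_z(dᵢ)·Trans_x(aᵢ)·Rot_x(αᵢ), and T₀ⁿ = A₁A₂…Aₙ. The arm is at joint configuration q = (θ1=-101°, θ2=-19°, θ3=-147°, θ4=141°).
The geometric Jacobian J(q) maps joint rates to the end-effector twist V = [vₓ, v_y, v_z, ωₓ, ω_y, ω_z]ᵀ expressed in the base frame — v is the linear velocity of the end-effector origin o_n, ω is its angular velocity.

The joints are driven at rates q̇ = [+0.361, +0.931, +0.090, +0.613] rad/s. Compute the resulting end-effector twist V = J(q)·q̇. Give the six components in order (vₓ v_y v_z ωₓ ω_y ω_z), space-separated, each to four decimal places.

0.4646 0.0313 0.2726 -0.3546 0.3607 0.5548

o_n = [-0.0664, -0.9745, 0.1627]
J₁: ẑ×o_n = [0.9745, -0.0664, 0.0000], ω = ẑ
J2: z=[-0.9816, 0.1908, 0.0000] o=[-0.0649, -0.3338, 0.0000] → [0.0310, 0.1597, 0.6293, -0.9816, 0.1908, 0.0000]
J3: z=[-0.0621, -0.3196, 0.9455] o=[-0.2020, -1.0391, -0.2474] → [-0.1922, 0.1537, 0.0393, -0.0621, -0.3196, 0.9455]
J4: z=[0.9215, 0.3455, 0.1773] o=[-0.4167, -0.5450, -0.0945] → [0.1650, -0.1749, -0.5168, 0.9215, 0.3455, 0.1773]
V = J·q̇ = [0.4646, 0.0313, 0.2726, -0.3546, 0.3607, 0.5548]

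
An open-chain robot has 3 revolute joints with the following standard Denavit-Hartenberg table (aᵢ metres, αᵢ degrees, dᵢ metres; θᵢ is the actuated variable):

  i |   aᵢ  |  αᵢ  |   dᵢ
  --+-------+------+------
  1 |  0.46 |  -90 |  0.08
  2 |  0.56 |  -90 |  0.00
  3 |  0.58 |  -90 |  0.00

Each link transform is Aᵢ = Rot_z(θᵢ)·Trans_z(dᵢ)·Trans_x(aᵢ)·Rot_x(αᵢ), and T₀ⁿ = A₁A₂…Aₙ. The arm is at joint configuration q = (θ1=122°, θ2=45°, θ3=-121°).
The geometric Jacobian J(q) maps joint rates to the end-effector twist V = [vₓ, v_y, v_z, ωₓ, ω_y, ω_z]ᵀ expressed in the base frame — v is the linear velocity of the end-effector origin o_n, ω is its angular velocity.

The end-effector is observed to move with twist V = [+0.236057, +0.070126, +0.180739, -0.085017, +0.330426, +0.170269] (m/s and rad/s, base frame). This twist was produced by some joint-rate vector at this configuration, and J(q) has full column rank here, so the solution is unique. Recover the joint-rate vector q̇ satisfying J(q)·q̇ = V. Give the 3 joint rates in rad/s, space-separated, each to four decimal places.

o_n = [-0.7633, 0.2833, -0.1048]
J₁: ẑ×o_n = [-0.2833, -0.7633, 0.0000], ω = ẑ
J2: z=[-0.8480, -0.5299, 0.0000] o=[-0.2438, 0.3901, 0.0800] → [0.0979, -0.1567, -0.1848, -0.8480, -0.5299, 0.0000]
J3: z=[0.3747, -0.5997, -0.7071] o=[-0.4536, 0.7259, -0.3160] → [-0.4396, 0.1398, -0.3515, 0.3747, -0.5997, -0.7071]
q̇ = J⁺·V = [-0.1550, -0.1030, -0.4600]

-0.1550 -0.1030 -0.4600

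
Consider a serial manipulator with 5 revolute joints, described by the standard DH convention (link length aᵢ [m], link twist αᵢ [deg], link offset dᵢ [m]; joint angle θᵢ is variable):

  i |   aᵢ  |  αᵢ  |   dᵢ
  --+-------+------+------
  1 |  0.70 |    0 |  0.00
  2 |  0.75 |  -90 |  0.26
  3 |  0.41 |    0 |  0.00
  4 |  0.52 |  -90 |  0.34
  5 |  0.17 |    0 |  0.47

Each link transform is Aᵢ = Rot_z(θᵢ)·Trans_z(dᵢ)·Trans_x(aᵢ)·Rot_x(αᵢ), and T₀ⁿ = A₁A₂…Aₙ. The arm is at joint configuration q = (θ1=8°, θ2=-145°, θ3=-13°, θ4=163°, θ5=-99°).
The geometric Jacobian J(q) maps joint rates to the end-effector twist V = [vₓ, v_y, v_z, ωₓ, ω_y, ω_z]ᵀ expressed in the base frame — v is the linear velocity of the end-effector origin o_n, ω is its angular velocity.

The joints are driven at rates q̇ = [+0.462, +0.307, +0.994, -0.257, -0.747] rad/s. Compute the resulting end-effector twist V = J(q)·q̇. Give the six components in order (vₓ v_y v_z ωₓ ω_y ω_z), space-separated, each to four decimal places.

o_n = [0.6833, -0.6063, 0.5126]
J₁: ẑ×o_n = [0.6063, 0.6833, -0.0000], ω = ẑ
J2: z=[0.0000, 0.0000, 1.0000] o=[0.6932, 0.0974, 0.0000] → [0.7037, -0.0099, 0.0000, 0.0000, 0.0000, 1.0000]
J3: z=[0.6820, -0.7314, 0.0000] o=[0.1447, -0.4141, 0.2600] → [-0.1847, -0.1722, 0.2628, 0.6820, -0.7314, 0.0000]
J4: z=[0.6820, -0.7314, 0.0000] o=[-0.1475, -0.6865, 0.3522] → [-0.1173, -0.1093, 0.6623, 0.6820, -0.7314, 0.0000]
J5: z=[0.3657, 0.3410, 0.8660] o=[0.4137, -0.6281, 0.0922] → [0.1245, 0.0797, -0.0840, 0.3657, 0.3410, 0.8660]
V = J·q̇ = [0.2497, 0.1100, 0.1537, 0.2295, -0.7937, 0.1221]

0.2497 0.1100 0.1537 0.2295 -0.7937 0.1221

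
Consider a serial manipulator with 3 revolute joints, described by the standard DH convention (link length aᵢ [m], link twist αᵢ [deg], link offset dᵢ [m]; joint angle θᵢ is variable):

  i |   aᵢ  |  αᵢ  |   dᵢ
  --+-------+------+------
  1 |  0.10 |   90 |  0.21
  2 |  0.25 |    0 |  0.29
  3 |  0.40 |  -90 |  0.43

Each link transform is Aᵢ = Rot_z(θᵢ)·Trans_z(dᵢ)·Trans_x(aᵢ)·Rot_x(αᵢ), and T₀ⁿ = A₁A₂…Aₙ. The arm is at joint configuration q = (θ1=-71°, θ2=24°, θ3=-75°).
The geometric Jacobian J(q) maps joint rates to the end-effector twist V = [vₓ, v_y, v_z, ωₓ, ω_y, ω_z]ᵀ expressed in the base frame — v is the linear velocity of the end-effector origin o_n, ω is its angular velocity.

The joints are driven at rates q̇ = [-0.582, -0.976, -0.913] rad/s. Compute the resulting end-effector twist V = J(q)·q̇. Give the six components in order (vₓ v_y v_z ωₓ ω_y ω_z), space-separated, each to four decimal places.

o_n = [-0.4919, -0.7829, 0.0008]
J₁: ẑ×o_n = [0.7829, -0.4919, 0.0000], ω = ẑ
J2: z=[-0.9455, -0.3256, 0.0000] o=[0.0326, -0.0946, 0.2100] → [0.0681, -0.1978, 0.4801, -0.9455, -0.3256, 0.0000]
J3: z=[-0.9455, -0.3256, 0.0000] o=[-0.1673, -0.4049, 0.3117] → [0.1012, -0.2939, 0.2517, -0.9455, -0.3256, 0.0000]
V = J·q̇ = [-0.6145, 0.7477, -0.6984, 1.7861, 0.6150, -0.5820]

-0.6145 0.7477 -0.6984 1.7861 0.6150 -0.5820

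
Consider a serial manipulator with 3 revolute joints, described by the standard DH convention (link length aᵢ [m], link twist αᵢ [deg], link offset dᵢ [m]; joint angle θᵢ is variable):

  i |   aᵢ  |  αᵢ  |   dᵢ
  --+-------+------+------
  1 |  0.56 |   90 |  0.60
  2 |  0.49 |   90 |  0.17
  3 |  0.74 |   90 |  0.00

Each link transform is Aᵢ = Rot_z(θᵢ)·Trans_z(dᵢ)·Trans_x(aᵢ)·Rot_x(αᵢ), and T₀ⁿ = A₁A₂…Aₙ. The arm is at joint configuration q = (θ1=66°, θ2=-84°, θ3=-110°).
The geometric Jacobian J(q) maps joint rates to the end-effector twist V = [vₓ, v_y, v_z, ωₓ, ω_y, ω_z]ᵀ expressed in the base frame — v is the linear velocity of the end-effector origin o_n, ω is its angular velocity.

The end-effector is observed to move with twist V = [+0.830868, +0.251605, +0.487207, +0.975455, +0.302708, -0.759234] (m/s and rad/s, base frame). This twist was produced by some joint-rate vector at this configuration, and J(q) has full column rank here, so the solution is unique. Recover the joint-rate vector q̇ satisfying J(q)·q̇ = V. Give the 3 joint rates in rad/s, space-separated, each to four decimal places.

-0.8300 0.7680 -0.6770

o_n = [-0.2421, 0.7479, 0.3644]
J₁: ẑ×o_n = [-0.7479, -0.2421, 0.0000], ω = ẑ
J2: z=[0.9135, -0.4067, 0.0000] o=[0.2278, 0.5116, 0.6000] → [0.0958, 0.2152, 0.0248, 0.9135, -0.4067, 0.0000]
J3: z=[-0.4045, -0.9085, -0.1045] o=[0.4039, 0.4892, 0.1127] → [-0.2016, 0.1693, -0.6916, -0.4045, -0.9085, -0.1045]
q̇ = J⁺·V = [-0.8300, 0.7680, -0.6770]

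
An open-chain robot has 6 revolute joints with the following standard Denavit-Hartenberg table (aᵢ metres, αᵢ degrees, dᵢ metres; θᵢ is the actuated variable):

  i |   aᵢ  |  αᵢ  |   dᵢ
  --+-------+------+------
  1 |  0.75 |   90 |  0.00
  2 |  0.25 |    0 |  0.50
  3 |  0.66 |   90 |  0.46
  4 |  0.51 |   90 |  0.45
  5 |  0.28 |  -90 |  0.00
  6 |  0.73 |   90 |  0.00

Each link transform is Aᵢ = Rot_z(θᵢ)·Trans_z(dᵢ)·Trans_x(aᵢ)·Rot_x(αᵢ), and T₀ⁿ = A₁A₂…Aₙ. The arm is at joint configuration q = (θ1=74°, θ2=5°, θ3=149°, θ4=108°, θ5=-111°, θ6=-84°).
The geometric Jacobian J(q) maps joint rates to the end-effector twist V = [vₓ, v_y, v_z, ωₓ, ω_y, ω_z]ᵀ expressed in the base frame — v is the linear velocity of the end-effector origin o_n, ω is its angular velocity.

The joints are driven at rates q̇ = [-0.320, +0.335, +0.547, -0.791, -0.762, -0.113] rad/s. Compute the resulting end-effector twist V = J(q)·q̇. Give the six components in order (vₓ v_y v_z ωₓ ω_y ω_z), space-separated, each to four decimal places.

o_n = [1.4722, -0.4816, 0.6675]
J₁: ẑ×o_n = [0.4816, 1.4722, -0.0000], ω = ẑ
J2: z=[0.9613, -0.2756, 0.0000] o=[0.2067, 0.7209, 0.0000] → [-0.1840, -0.6416, -0.8071, 0.9613, -0.2756, 0.0000]
J3: z=[0.9613, -0.2756, 0.0000] o=[0.7560, 0.8225, 0.0218] → [-0.1780, -0.6207, -1.0562, 0.9613, -0.2756, 0.0000]
J4: z=[0.1208, 0.4214, 0.8988] o=[1.0347, 0.1255, 0.3111] → [0.6958, 0.3502, -0.2577, 0.1208, 0.4214, 0.8988]
J5: z=[0.0614, -0.9069, 0.4169] o=[1.5943, 0.3176, 0.6465] → [0.3141, -0.0522, -0.1598, 0.0614, -0.9069, 0.4169]
J6: z=[0.8817, -0.1465, -0.4486] o=[1.4633, 0.2070, 0.4251] → [-0.3444, -0.2177, -0.6058, 0.8817, -0.1465, -0.4486]
V = J·q̇ = [-1.0639, -1.2382, -0.4540, 0.6058, 0.1312, -1.2979]

-1.0639 -1.2382 -0.4540 0.6058 0.1312 -1.2979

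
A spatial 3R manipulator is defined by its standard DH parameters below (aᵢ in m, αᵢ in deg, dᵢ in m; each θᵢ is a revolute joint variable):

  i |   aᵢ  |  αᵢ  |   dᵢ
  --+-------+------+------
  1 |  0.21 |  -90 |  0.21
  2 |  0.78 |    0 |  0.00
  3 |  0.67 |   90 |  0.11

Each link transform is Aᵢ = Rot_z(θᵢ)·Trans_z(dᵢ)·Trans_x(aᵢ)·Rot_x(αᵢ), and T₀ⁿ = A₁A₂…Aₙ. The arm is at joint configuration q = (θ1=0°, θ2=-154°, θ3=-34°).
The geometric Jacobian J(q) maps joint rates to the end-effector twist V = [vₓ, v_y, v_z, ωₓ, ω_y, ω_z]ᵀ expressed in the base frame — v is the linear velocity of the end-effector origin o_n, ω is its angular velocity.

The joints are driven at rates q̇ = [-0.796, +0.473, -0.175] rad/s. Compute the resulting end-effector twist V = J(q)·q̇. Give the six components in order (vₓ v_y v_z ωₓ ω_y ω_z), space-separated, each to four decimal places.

o_n = [-1.1545, 0.1100, 0.4587]
J₁: ẑ×o_n = [-0.1100, -1.1545, 0.0000], ω = ẑ
J2: z=[0.0000, 1.0000, 0.0000] o=[0.2100, 0.0000, 0.2100] → [0.2487, -0.0000, 1.3645, 0.0000, 1.0000, 0.0000]
J3: z=[0.0000, 1.0000, 0.0000] o=[-0.4911, -0.0000, 0.5519] → [-0.0932, -0.0000, 0.6635, 0.0000, 1.0000, 0.0000]
V = J·q̇ = [0.2215, 0.9190, 0.5293, 0.0000, 0.2980, -0.7960]

0.2215 0.9190 0.5293 0.0000 0.2980 -0.7960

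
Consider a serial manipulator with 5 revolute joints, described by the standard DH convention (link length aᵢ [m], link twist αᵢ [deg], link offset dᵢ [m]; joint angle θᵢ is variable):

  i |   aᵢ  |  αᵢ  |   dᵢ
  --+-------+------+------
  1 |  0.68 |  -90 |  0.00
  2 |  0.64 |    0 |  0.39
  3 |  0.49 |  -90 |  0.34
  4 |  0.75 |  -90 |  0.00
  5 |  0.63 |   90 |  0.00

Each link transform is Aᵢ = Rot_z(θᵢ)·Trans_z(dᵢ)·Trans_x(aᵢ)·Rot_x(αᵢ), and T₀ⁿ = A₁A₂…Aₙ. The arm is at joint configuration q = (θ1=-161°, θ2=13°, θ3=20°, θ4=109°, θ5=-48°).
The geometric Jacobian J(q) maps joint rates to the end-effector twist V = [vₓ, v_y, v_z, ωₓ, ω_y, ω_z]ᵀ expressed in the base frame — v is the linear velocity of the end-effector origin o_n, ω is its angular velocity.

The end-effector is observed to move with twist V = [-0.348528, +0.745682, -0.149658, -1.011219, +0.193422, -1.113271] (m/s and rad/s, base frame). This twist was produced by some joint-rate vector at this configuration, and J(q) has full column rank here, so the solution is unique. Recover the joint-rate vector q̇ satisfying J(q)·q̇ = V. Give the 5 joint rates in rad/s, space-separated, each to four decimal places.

o_n = [-1.2006, -0.0139, -0.5958]
J₁: ẑ×o_n = [0.0139, -1.2006, 0.0000], ω = ẑ
J2: z=[0.3256, -0.9455, 0.0000] o=[-0.6430, -0.2214, 0.0000] → [0.5633, 0.1940, -0.4597, 0.3256, -0.9455, 0.0000]
J3: z=[0.3256, -0.9455, 0.0000] o=[-1.1056, -0.7932, -0.1440] → [0.4272, 0.1471, 0.1639, 0.3256, -0.9455, 0.0000]
J4: z=[0.5150, 0.1773, -0.8387] o=[-1.3835, -1.2484, -0.4108] → [1.0026, -0.0582, 0.6033, 0.5150, 0.1773, -0.8387]
J5: z=[0.8558, -0.0497, 0.5150] o=[-1.4207, -0.5113, -0.2779] → [-0.2403, 0.3854, 0.4366, 0.8558, -0.0497, 0.5150]
q̇ = J⁺·V = [-0.9470, -0.7760, 0.5530, -0.3470, -0.8880]

-0.9470 -0.7760 0.5530 -0.3470 -0.8880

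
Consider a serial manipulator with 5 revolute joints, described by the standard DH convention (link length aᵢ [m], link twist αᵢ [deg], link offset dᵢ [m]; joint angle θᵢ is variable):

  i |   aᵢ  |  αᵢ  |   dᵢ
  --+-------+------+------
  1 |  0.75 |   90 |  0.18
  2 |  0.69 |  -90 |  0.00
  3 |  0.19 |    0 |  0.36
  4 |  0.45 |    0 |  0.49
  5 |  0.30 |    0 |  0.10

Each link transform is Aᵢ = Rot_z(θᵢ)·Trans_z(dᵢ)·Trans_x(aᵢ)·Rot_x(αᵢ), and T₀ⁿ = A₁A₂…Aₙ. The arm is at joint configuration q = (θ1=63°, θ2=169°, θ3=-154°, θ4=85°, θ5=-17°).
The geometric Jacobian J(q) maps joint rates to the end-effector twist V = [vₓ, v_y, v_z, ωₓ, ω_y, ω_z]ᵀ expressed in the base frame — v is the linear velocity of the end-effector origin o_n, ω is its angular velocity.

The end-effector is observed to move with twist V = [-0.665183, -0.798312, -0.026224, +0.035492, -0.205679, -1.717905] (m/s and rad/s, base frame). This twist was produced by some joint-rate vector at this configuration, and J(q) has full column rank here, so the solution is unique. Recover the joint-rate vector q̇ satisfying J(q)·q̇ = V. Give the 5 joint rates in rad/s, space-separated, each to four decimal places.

-0.8580 0.1250 -0.2160 0.6640 0.4280

o_n = [0.6608, -0.4712, -0.6187]
J₁: ẑ×o_n = [0.4712, 0.6608, -0.0000], ω = ẑ
J2: z=[0.8910, -0.4540, 0.0000] o=[0.3405, 0.6683, 0.1800] → [0.3626, 0.7117, -0.8698, 0.8910, -0.4540, 0.0000]
J3: z=[-0.0866, -0.1700, -0.9816] o=[0.0330, 0.0648, 0.3117] → [-0.3679, -0.6969, 0.1532, -0.0866, -0.1700, -0.9816]
J4: z=[-0.0866, -0.1700, -0.9816] o=[0.1521, 0.1151, -0.0743] → [-0.4829, -0.5465, 0.1373, -0.0866, -0.1700, -0.9816]
J5: z=[-0.0866, -0.1700, -0.9816] o=[0.4121, -0.3000, -0.5245] → [-0.1520, -0.2523, 0.0571, -0.0866, -0.1700, -0.9816]
q̇ = J⁺·V = [-0.8580, 0.1250, -0.2160, 0.6640, 0.4280]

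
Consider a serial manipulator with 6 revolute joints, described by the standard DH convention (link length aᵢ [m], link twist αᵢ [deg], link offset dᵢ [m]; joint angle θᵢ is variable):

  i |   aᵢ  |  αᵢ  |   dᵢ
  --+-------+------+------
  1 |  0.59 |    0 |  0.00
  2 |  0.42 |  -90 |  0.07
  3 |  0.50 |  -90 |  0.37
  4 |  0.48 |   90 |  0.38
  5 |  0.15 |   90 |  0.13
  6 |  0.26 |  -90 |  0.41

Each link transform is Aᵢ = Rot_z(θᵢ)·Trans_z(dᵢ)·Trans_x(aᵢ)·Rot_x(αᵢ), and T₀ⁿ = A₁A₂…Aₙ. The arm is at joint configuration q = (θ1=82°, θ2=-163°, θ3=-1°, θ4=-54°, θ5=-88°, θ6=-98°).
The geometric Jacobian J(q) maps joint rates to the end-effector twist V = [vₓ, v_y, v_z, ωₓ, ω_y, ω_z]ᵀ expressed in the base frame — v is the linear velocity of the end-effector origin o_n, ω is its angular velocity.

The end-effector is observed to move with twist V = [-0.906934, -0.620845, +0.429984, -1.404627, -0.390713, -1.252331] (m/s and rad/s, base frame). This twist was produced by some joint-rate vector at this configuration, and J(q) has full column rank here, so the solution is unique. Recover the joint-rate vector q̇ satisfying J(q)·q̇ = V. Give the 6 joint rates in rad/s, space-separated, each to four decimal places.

o_n = [0.6004, -0.4181, -0.1706]
J₁: ẑ×o_n = [0.4181, 0.6004, -0.0000], ω = ẑ
J2: z=[0.0000, 0.0000, 1.0000] o=[0.0821, 0.5843, 0.0000] → [1.0023, 0.5183, -0.0000, 0.0000, 0.0000, 1.0000]
J3: z=[0.9877, 0.1564, 0.0000] o=[0.1478, 0.1694, 0.0700] → [-0.0376, 0.2377, -0.6511, 0.9877, 0.1564, 0.0000]
J4: z=[0.0027, -0.0172, -0.9998] o=[0.5915, -0.2665, 0.0787] → [-0.1473, -0.0083, -0.0003, 0.0027, -0.0172, -0.9998]
J5: z=[0.4540, 0.8909, -0.0141] o=[1.0202, -0.4909, -0.2963] → [0.1130, -0.0511, 0.4070, 0.4540, 0.8909, -0.0141]
J6: z=[-0.8905, 0.4542, 0.0246] o=[1.0835, -0.3749, -0.1482] → [-0.0091, -0.0319, 0.2579, -0.8905, 0.4542, 0.0246]
q̇ = J⁺·V = [-0.0450, -0.7920, -0.8080, 0.4330, -0.5050, 0.4250]

-0.0450 -0.7920 -0.8080 0.4330 -0.5050 0.4250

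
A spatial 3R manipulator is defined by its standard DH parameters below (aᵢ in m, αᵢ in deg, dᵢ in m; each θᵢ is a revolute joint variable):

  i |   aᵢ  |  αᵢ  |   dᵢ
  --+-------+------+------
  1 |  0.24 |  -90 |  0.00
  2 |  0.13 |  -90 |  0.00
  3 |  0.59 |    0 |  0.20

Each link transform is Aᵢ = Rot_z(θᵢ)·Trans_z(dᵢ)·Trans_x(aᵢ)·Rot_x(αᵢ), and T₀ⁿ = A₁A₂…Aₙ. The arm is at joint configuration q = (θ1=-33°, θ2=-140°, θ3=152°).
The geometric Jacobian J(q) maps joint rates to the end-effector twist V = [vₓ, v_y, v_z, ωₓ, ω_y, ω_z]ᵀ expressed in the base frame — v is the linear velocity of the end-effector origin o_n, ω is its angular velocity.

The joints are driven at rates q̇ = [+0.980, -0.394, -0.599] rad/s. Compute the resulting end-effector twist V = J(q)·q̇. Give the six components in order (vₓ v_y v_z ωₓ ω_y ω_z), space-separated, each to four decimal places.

0.3401 0.1877 0.2753 -0.5375 -0.1207 0.5211

o_n = [0.4094, -0.5961, -0.0981]
J₁: ẑ×o_n = [0.5961, 0.4094, -0.0000], ω = ẑ
J2: z=[0.5446, 0.8387, 0.0000] o=[0.2013, -0.1307, 0.0000] → [-0.0823, 0.0534, -0.4280, 0.5446, 0.8387, 0.0000]
J3: z=[0.5391, -0.3501, 0.7660] o=[0.1178, -0.0765, 0.0836] → [0.4617, 0.3213, -0.1780, 0.5391, -0.3501, 0.7660]
V = J·q̇ = [0.3401, 0.1877, 0.2753, -0.5375, -0.1207, 0.5211]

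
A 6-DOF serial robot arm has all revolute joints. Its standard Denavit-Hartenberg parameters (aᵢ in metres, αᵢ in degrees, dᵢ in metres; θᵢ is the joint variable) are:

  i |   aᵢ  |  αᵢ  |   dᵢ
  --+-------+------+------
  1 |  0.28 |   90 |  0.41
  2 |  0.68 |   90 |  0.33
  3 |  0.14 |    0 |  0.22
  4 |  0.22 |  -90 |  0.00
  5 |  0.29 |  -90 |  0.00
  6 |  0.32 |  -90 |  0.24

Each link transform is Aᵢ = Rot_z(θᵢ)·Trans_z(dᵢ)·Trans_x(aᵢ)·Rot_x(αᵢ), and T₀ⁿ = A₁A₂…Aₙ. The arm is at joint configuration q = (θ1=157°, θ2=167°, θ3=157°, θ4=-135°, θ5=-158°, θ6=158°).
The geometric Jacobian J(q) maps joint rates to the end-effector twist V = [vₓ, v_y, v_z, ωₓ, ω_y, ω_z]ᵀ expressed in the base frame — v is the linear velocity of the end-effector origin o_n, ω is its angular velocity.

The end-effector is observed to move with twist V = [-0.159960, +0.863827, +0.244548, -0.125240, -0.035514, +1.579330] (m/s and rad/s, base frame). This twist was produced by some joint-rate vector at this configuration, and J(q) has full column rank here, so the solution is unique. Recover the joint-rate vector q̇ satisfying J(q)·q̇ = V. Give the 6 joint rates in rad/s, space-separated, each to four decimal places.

0.8480 -0.3530 -0.3930 0.7260 0.2270 0.4340

o_n = [0.6018, 0.1704, 1.0387]
J₁: ẑ×o_n = [-0.1704, 0.6018, 0.0000], ω = ẑ
J2: z=[0.3907, 0.9205, 0.0000] o=[-0.2577, 0.1094, 0.4100] → [0.5788, -0.2457, -0.7674, 0.3907, 0.9205, 0.0000]
J3: z=[-0.2071, 0.0879, 0.9744] o=[0.4811, 0.1543, 0.5630] → [0.0261, 0.2161, -0.0139, -0.2071, 0.0879, 0.9744]
J4: z=[-0.2071, 0.0879, 0.9744] o=[0.3413, 0.2730, 0.7483] → [0.1255, 0.3139, -0.0016, -0.2071, 0.0879, 0.9744]
J5: z=[0.0263, 0.9961, -0.0843] o=[0.5565, 0.2712, 0.7942] → [0.2351, -0.0102, -0.0478, 0.0263, 0.9961, -0.0843]
J6: z=[0.1744, 0.0784, 0.9816] o=[0.2710, 0.2830, 0.8440] → [0.1258, 0.2907, -0.0456, 0.1744, 0.0784, 0.9816]
q̇ = J⁺·V = [0.8480, -0.3530, -0.3930, 0.7260, 0.2270, 0.4340]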